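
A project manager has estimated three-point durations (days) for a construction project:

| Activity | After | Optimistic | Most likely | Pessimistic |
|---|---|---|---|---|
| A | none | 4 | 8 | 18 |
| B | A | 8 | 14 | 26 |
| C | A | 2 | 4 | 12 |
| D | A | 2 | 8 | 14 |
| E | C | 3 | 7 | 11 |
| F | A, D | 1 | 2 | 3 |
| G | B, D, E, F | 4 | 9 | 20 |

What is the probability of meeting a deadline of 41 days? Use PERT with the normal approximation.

0.934

te_A = (4 + 4·8 + 18)/6 = 54/6 = 9; σ²_A = ((18−4)/6)² = 5.444
te_B = (8 + 4·14 + 26)/6 = 90/6 = 15; σ²_B = ((26−8)/6)² = 9.000
te_C = (2 + 4·4 + 12)/6 = 30/6 = 5; σ²_C = ((12−2)/6)² = 2.778
te_D = (2 + 4·8 + 14)/6 = 48/6 = 8; σ²_D = ((14−2)/6)² = 4.000
te_E = (3 + 4·7 + 11)/6 = 42/6 = 7; σ²_E = ((11−3)/6)² = 1.778
te_F = (1 + 4·2 + 3)/6 = 12/6 = 2; σ²_F = ((3−1)/6)² = 0.111
te_G = (4 + 4·9 + 20)/6 = 60/6 = 10; σ²_G = ((20−4)/6)² = 7.111

Forward pass:
ES_A = 0; EF_A = 9
ES_B = 9; EF_B = 9+15 = 24
ES_C = 9; EF_C = 9+5 = 14
ES_D = 9; EF_D = 9+8 = 17
ES_E = 14; EF_E = 14+7 = 21
ES_F = max(EF_A=9, EF_D=17) = 17; EF_F = 17+2 = 19
ES_G = max(EF_B=24, EF_D=17, EF_E=21, EF_F=19) = 24; EF_G = 24+10 = 34
Expected project duration μ = 34 days. Critical path: A → B → G.

Variance along critical path = 5.444 + 9.000 + 7.111 = 21.556; σ = √21.556 = 4.643 days.
Z = (41 − 34) / 4.643 = 1.508
P(T ≤ 41) = Φ(1.508) ≈ 0.934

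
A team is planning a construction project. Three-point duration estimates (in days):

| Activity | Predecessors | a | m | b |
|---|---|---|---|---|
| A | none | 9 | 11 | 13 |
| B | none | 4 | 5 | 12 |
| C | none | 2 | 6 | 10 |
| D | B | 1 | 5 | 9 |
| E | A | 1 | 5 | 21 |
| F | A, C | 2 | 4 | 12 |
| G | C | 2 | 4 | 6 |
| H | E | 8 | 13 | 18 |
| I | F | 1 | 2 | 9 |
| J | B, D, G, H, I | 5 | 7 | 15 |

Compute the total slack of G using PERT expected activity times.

te_A = (9 + 4·11 + 13)/6 = 66/6 = 11
te_B = (4 + 4·5 + 12)/6 = 36/6 = 6
te_C = (2 + 4·6 + 10)/6 = 36/6 = 6
te_D = (1 + 4·5 + 9)/6 = 30/6 = 5
te_E = (1 + 4·5 + 21)/6 = 42/6 = 7
te_F = (2 + 4·4 + 12)/6 = 30/6 = 5
te_G = (2 + 4·4 + 6)/6 = 24/6 = 4
te_H = (8 + 4·13 + 18)/6 = 78/6 = 13
te_I = (1 + 4·2 + 9)/6 = 18/6 = 3
te_J = (5 + 4·7 + 15)/6 = 48/6 = 8

Forward pass:
ES_A = 0; EF_A = 11
ES_B = 0; EF_B = 6
ES_C = 0; EF_C = 6
ES_D = 6; EF_D = 6+5 = 11
ES_E = 11; EF_E = 11+7 = 18
ES_F = max(EF_A=11, EF_C=6) = 11; EF_F = 11+5 = 16
ES_G = 6; EF_G = 6+4 = 10
ES_H = 18; EF_H = 18+13 = 31
ES_I = 16; EF_I = 16+3 = 19
ES_J = max(EF_B=6, EF_D=11, EF_G=10, EF_H=31, EF_I=19) = 31; EF_J = 31+8 = 39
Expected project duration μ = 39 days. Critical path: A → E → H → J.

Backward pass:
LF_J = 39; LS_J = 39−8 = 31
LF_I = LS_J = 31; LS_I = 31−3 = 28
LF_H = LS_J = 31; LS_H = 31−13 = 18
LF_G = LS_J = 31; LS_G = 31−4 = 27
LF_F = LS_I = 28; LS_F = 28−5 = 23
LF_E = LS_H = 18; LS_E = 18−7 = 11
LF_D = LS_J = 31; LS_D = 31−5 = 26
LF_C = min(LS_F=23, LS_G=27) = 23; LS_C = 23−6 = 17
LF_B = min(LS_D=26, LS_J=31) = 26; LS_B = 26−6 = 20
LF_A = min(LS_E=11, LS_F=23) = 11; LS_A = 11−11 = 0
Slack_G = LS_G − ES_G = 27 − 6 = 21

21 days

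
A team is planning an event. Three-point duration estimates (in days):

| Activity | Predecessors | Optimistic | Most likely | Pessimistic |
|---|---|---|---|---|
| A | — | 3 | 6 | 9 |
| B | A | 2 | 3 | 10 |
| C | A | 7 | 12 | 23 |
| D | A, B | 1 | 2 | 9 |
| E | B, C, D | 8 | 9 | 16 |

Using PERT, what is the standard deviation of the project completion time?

te_A = (3 + 4·6 + 9)/6 = 36/6 = 6; σ²_A = ((9−3)/6)² = 1.000
te_B = (2 + 4·3 + 10)/6 = 24/6 = 4; σ²_B = ((10−2)/6)² = 1.778
te_C = (7 + 4·12 + 23)/6 = 78/6 = 13; σ²_C = ((23−7)/6)² = 7.111
te_D = (1 + 4·2 + 9)/6 = 18/6 = 3; σ²_D = ((9−1)/6)² = 1.778
te_E = (8 + 4·9 + 16)/6 = 60/6 = 10; σ²_E = ((16−8)/6)² = 1.778

Forward pass:
ES_A = 0; EF_A = 6
ES_B = 6; EF_B = 6+4 = 10
ES_C = 6; EF_C = 6+13 = 19
ES_D = max(EF_A=6, EF_B=10) = 10; EF_D = 10+3 = 13
ES_E = max(EF_B=10, EF_C=19, EF_D=13) = 19; EF_E = 19+10 = 29
Expected project duration μ = 29 days. Critical path: A → C → E.

Variance along critical path = 1.000 + 7.111 + 1.778 = 9.889
σ = √9.889 = 3.145 days

3.14 days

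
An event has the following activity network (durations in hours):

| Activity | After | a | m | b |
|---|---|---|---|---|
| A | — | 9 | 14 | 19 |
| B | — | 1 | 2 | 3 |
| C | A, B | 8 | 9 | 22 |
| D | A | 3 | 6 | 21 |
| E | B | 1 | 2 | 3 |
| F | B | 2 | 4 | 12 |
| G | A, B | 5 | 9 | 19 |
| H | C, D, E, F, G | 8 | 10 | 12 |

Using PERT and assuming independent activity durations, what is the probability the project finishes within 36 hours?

0.633

te_A = (9 + 4·14 + 19)/6 = 84/6 = 14; σ²_A = ((19−9)/6)² = 2.778
te_B = (1 + 4·2 + 3)/6 = 12/6 = 2; σ²_B = ((3−1)/6)² = 0.111
te_C = (8 + 4·9 + 22)/6 = 66/6 = 11; σ²_C = ((22−8)/6)² = 5.444
te_D = (3 + 4·6 + 21)/6 = 48/6 = 8; σ²_D = ((21−3)/6)² = 9.000
te_E = (1 + 4·2 + 3)/6 = 12/6 = 2; σ²_E = ((3−1)/6)² = 0.111
te_F = (2 + 4·4 + 12)/6 = 30/6 = 5; σ²_F = ((12−2)/6)² = 2.778
te_G = (5 + 4·9 + 19)/6 = 60/6 = 10; σ²_G = ((19−5)/6)² = 5.444
te_H = (8 + 4·10 + 12)/6 = 60/6 = 10; σ²_H = ((12−8)/6)² = 0.444

Forward pass:
ES_A = 0; EF_A = 14
ES_B = 0; EF_B = 2
ES_C = max(EF_A=14, EF_B=2) = 14; EF_C = 14+11 = 25
ES_D = 14; EF_D = 14+8 = 22
ES_E = 2; EF_E = 2+2 = 4
ES_F = 2; EF_F = 2+5 = 7
ES_G = max(EF_A=14, EF_B=2) = 14; EF_G = 14+10 = 24
ES_H = max(EF_C=25, EF_D=22, EF_E=4, EF_F=7, EF_G=24) = 25; EF_H = 25+10 = 35
Expected project duration μ = 35 hours. Critical path: A → C → H.

Variance along critical path = 2.778 + 5.444 + 0.444 = 8.667; σ = √8.667 = 2.944 hours.
Z = (36 − 35) / 2.944 = 0.340
P(T ≤ 36) = Φ(0.340) ≈ 0.633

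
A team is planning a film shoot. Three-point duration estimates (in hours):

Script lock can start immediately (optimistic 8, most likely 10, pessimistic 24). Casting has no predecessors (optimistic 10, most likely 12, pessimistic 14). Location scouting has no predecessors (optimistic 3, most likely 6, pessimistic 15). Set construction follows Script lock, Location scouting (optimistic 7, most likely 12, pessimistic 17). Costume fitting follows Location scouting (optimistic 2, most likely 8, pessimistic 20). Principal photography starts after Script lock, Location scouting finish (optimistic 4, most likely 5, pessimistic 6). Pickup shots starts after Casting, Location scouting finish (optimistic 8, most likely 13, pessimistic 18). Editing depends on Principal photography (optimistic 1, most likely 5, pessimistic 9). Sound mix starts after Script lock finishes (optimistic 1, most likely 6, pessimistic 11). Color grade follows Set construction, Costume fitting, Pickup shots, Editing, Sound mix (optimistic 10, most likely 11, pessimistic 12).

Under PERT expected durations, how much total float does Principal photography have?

te_Script lock = (8 + 4·10 + 24)/6 = 72/6 = 12
te_Casting = (10 + 4·12 + 14)/6 = 72/6 = 12
te_Location scouting = (3 + 4·6 + 15)/6 = 42/6 = 7
te_Set construction = (7 + 4·12 + 17)/6 = 72/6 = 12
te_Costume fitting = (2 + 4·8 + 20)/6 = 54/6 = 9
te_Principal photography = (4 + 4·5 + 6)/6 = 30/6 = 5
te_Pickup shots = (8 + 4·13 + 18)/6 = 78/6 = 13
te_Editing = (1 + 4·5 + 9)/6 = 30/6 = 5
te_Sound mix = (1 + 4·6 + 11)/6 = 36/6 = 6
te_Color grade = (10 + 4·11 + 12)/6 = 66/6 = 11

Forward pass:
ES_Script lock = 0; EF_Script lock = 12
ES_Casting = 0; EF_Casting = 12
ES_Location scouting = 0; EF_Location scouting = 7
ES_Set construction = max(EF_Script lock=12, EF_Location scouting=7) = 12; EF_Set construction = 12+12 = 24
ES_Costume fitting = 7; EF_Costume fitting = 7+9 = 16
ES_Principal photography = max(EF_Script lock=12, EF_Location scouting=7) = 12; EF_Principal photography = 12+5 = 17
ES_Pickup shots = max(EF_Casting=12, EF_Location scouting=7) = 12; EF_Pickup shots = 12+13 = 25
ES_Editing = 17; EF_Editing = 17+5 = 22
ES_Sound mix = 12; EF_Sound mix = 12+6 = 18
ES_Color grade = max(EF_Set construction=24, EF_Costume fitting=16, EF_Pickup shots=25, EF_Editing=22, EF_Sound mix=18) = 25; EF_Color grade = 25+11 = 36
Expected project duration μ = 36 hours. Critical path: Casting → Pickup shots → Color grade.

Backward pass:
LF_Color grade = 36; LS_Color grade = 36−11 = 25
LF_Sound mix = LS_Color grade = 25; LS_Sound mix = 25−6 = 19
LF_Editing = LS_Color grade = 25; LS_Editing = 25−5 = 20
LF_Pickup shots = LS_Color grade = 25; LS_Pickup shots = 25−13 = 12
LF_Principal photography = LS_Editing = 20; LS_Principal photography = 20−5 = 15
LF_Costume fitting = LS_Color grade = 25; LS_Costume fitting = 25−9 = 16
LF_Set construction = LS_Color grade = 25; LS_Set construction = 25−12 = 13
LF_Location scouting = min(LS_Set construction=13, LS_Costume fitting=16, LS_Principal photography=15, LS_Pickup shots=12) = 12; LS_Location scouting = 12−7 = 5
LF_Casting = LS_Pickup shots = 12; LS_Casting = 12−12 = 0
LF_Script lock = min(LS_Set construction=13, LS_Principal photography=15, LS_Sound mix=19) = 13; LS_Script lock = 13−12 = 1
Slack_Principal photography = LS_Principal photography − ES_Principal photography = 15 − 12 = 3

3 hours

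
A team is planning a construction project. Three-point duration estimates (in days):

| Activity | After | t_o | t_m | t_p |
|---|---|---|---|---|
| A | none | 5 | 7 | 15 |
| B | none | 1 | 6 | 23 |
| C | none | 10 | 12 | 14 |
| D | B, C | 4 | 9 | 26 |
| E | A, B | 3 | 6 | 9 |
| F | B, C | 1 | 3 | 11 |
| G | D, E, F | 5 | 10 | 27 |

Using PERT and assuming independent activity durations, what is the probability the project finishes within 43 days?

te_A = (5 + 4·7 + 15)/6 = 48/6 = 8; σ²_A = ((15−5)/6)² = 2.778
te_B = (1 + 4·6 + 23)/6 = 48/6 = 8; σ²_B = ((23−1)/6)² = 13.444
te_C = (10 + 4·12 + 14)/6 = 72/6 = 12; σ²_C = ((14−10)/6)² = 0.444
te_D = (4 + 4·9 + 26)/6 = 66/6 = 11; σ²_D = ((26−4)/6)² = 13.444
te_E = (3 + 4·6 + 9)/6 = 36/6 = 6; σ²_E = ((9−3)/6)² = 1.000
te_F = (1 + 4·3 + 11)/6 = 24/6 = 4; σ²_F = ((11−1)/6)² = 2.778
te_G = (5 + 4·10 + 27)/6 = 72/6 = 12; σ²_G = ((27−5)/6)² = 13.444

Forward pass:
ES_A = 0; EF_A = 8
ES_B = 0; EF_B = 8
ES_C = 0; EF_C = 12
ES_D = max(EF_B=8, EF_C=12) = 12; EF_D = 12+11 = 23
ES_E = max(EF_A=8, EF_B=8) = 8; EF_E = 8+6 = 14
ES_F = max(EF_B=8, EF_C=12) = 12; EF_F = 12+4 = 16
ES_G = max(EF_D=23, EF_E=14, EF_F=16) = 23; EF_G = 23+12 = 35
Expected project duration μ = 35 days. Critical path: C → D → G.

Variance along critical path = 0.444 + 13.444 + 13.444 = 27.333; σ = √27.333 = 5.228 days.
Z = (43 − 35) / 5.228 = 1.530
P(T ≤ 43) = Φ(1.530) ≈ 0.937

0.937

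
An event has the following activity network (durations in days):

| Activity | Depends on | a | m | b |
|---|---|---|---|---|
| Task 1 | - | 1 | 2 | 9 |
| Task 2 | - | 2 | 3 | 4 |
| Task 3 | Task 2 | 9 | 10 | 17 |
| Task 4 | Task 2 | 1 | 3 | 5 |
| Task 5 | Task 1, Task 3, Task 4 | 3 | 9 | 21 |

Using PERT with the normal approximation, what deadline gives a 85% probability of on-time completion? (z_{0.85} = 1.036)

te_Task 1 = (1 + 4·2 + 9)/6 = 18/6 = 3; σ²_Task 1 = ((9−1)/6)² = 1.778
te_Task 2 = (2 + 4·3 + 4)/6 = 18/6 = 3; σ²_Task 2 = ((4−2)/6)² = 0.111
te_Task 3 = (9 + 4·10 + 17)/6 = 66/6 = 11; σ²_Task 3 = ((17−9)/6)² = 1.778
te_Task 4 = (1 + 4·3 + 5)/6 = 18/6 = 3; σ²_Task 4 = ((5−1)/6)² = 0.444
te_Task 5 = (3 + 4·9 + 21)/6 = 60/6 = 10; σ²_Task 5 = ((21−3)/6)² = 9.000

Forward pass:
ES_Task 1 = 0; EF_Task 1 = 3
ES_Task 2 = 0; EF_Task 2 = 3
ES_Task 3 = 3; EF_Task 3 = 3+11 = 14
ES_Task 4 = 3; EF_Task 4 = 3+3 = 6
ES_Task 5 = max(EF_Task 1=3, EF_Task 3=14, EF_Task 4=6) = 14; EF_Task 5 = 14+10 = 24
Expected project duration μ = 24 days. Critical path: Task 2 → Task 3 → Task 5.

Variance along critical path = 0.111 + 1.778 + 9.000 = 10.889; σ = 3.300 days.
D = μ + z·σ = 24 + 1.036·3.300 = 27.4 days

27.4 days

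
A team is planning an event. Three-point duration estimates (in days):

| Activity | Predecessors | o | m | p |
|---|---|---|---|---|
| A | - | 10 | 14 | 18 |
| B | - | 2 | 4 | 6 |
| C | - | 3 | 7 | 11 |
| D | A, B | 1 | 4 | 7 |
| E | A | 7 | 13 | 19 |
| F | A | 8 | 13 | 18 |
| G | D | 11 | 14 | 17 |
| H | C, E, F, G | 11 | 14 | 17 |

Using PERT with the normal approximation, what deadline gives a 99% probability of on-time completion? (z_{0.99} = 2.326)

te_A = (10 + 4·14 + 18)/6 = 84/6 = 14; σ²_A = ((18−10)/6)² = 1.778
te_B = (2 + 4·4 + 6)/6 = 24/6 = 4; σ²_B = ((6−2)/6)² = 0.444
te_C = (3 + 4·7 + 11)/6 = 42/6 = 7; σ²_C = ((11−3)/6)² = 1.778
te_D = (1 + 4·4 + 7)/6 = 24/6 = 4; σ²_D = ((7−1)/6)² = 1.000
te_E = (7 + 4·13 + 19)/6 = 78/6 = 13; σ²_E = ((19−7)/6)² = 4.000
te_F = (8 + 4·13 + 18)/6 = 78/6 = 13; σ²_F = ((18−8)/6)² = 2.778
te_G = (11 + 4·14 + 17)/6 = 84/6 = 14; σ²_G = ((17−11)/6)² = 1.000
te_H = (11 + 4·14 + 17)/6 = 84/6 = 14; σ²_H = ((17−11)/6)² = 1.000

Forward pass:
ES_A = 0; EF_A = 14
ES_B = 0; EF_B = 4
ES_C = 0; EF_C = 7
ES_D = max(EF_A=14, EF_B=4) = 14; EF_D = 14+4 = 18
ES_E = 14; EF_E = 14+13 = 27
ES_F = 14; EF_F = 14+13 = 27
ES_G = 18; EF_G = 18+14 = 32
ES_H = max(EF_C=7, EF_E=27, EF_F=27, EF_G=32) = 32; EF_H = 32+14 = 46
Expected project duration μ = 46 days. Critical path: A → D → G → H.

Variance along critical path = 1.778 + 1.000 + 1.000 + 1.000 = 4.778; σ = 2.186 days.
D = μ + z·σ = 46 + 2.326·2.186 = 51.1 days

51.1 days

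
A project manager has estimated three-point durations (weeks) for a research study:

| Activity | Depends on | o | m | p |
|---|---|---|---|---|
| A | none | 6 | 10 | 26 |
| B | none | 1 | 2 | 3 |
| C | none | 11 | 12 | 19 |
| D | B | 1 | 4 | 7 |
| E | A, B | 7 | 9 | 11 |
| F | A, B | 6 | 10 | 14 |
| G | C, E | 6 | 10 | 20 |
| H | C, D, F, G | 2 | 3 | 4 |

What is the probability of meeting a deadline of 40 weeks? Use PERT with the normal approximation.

te_A = (6 + 4·10 + 26)/6 = 72/6 = 12; σ²_A = ((26−6)/6)² = 11.111
te_B = (1 + 4·2 + 3)/6 = 12/6 = 2; σ²_B = ((3−1)/6)² = 0.111
te_C = (11 + 4·12 + 19)/6 = 78/6 = 13; σ²_C = ((19−11)/6)² = 1.778
te_D = (1 + 4·4 + 7)/6 = 24/6 = 4; σ²_D = ((7−1)/6)² = 1.000
te_E = (7 + 4·9 + 11)/6 = 54/6 = 9; σ²_E = ((11−7)/6)² = 0.444
te_F = (6 + 4·10 + 14)/6 = 60/6 = 10; σ²_F = ((14−6)/6)² = 1.778
te_G = (6 + 4·10 + 20)/6 = 66/6 = 11; σ²_G = ((20−6)/6)² = 5.444
te_H = (2 + 4·3 + 4)/6 = 18/6 = 3; σ²_H = ((4−2)/6)² = 0.111

Forward pass:
ES_A = 0; EF_A = 12
ES_B = 0; EF_B = 2
ES_C = 0; EF_C = 13
ES_D = 2; EF_D = 2+4 = 6
ES_E = max(EF_A=12, EF_B=2) = 12; EF_E = 12+9 = 21
ES_F = max(EF_A=12, EF_B=2) = 12; EF_F = 12+10 = 22
ES_G = max(EF_C=13, EF_E=21) = 21; EF_G = 21+11 = 32
ES_H = max(EF_C=13, EF_D=6, EF_F=22, EF_G=32) = 32; EF_H = 32+3 = 35
Expected project duration μ = 35 weeks. Critical path: A → E → G → H.

Variance along critical path = 11.111 + 0.444 + 5.444 + 0.111 = 17.111; σ = √17.111 = 4.137 weeks.
Z = (40 − 35) / 4.137 = 1.209
P(T ≤ 40) = Φ(1.209) ≈ 0.887

0.887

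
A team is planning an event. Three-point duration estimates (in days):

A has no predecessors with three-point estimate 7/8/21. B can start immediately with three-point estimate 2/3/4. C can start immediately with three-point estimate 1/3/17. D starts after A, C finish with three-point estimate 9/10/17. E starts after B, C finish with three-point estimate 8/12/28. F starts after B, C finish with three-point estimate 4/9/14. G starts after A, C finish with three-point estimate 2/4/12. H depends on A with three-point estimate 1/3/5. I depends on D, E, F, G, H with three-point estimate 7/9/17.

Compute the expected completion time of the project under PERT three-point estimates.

te_A = (7 + 4·8 + 21)/6 = 60/6 = 10
te_B = (2 + 4·3 + 4)/6 = 18/6 = 3
te_C = (1 + 4·3 + 17)/6 = 30/6 = 5
te_D = (9 + 4·10 + 17)/6 = 66/6 = 11
te_E = (8 + 4·12 + 28)/6 = 84/6 = 14
te_F = (4 + 4·9 + 14)/6 = 54/6 = 9
te_G = (2 + 4·4 + 12)/6 = 30/6 = 5
te_H = (1 + 4·3 + 5)/6 = 18/6 = 3
te_I = (7 + 4·9 + 17)/6 = 60/6 = 10

Forward pass:
ES_A = 0; EF_A = 10
ES_B = 0; EF_B = 3
ES_C = 0; EF_C = 5
ES_D = max(EF_A=10, EF_C=5) = 10; EF_D = 10+11 = 21
ES_E = max(EF_B=3, EF_C=5) = 5; EF_E = 5+14 = 19
ES_F = max(EF_B=3, EF_C=5) = 5; EF_F = 5+9 = 14
ES_G = max(EF_A=10, EF_C=5) = 10; EF_G = 10+5 = 15
ES_H = 10; EF_H = 10+3 = 13
ES_I = max(EF_D=21, EF_E=19, EF_F=14, EF_G=15, EF_H=13) = 21; EF_I = 21+10 = 31
Expected project duration μ = 31 days. Critical path: A → D → I.

31 days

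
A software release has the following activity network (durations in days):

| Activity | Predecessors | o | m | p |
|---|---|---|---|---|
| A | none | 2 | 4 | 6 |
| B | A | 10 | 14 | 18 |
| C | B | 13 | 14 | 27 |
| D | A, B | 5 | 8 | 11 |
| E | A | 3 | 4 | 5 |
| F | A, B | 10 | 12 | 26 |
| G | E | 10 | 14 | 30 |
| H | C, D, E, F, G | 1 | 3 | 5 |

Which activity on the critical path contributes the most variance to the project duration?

C

te_A = (2 + 4·4 + 6)/6 = 24/6 = 4; σ²_A = ((6−2)/6)² = 0.444
te_B = (10 + 4·14 + 18)/6 = 84/6 = 14; σ²_B = ((18−10)/6)² = 1.778
te_C = (13 + 4·14 + 27)/6 = 96/6 = 16; σ²_C = ((27−13)/6)² = 5.444
te_D = (5 + 4·8 + 11)/6 = 48/6 = 8; σ²_D = ((11−5)/6)² = 1.000
te_E = (3 + 4·4 + 5)/6 = 24/6 = 4; σ²_E = ((5−3)/6)² = 0.111
te_F = (10 + 4·12 + 26)/6 = 84/6 = 14; σ²_F = ((26−10)/6)² = 7.111
te_G = (10 + 4·14 + 30)/6 = 96/6 = 16; σ²_G = ((30−10)/6)² = 11.111
te_H = (1 + 4·3 + 5)/6 = 18/6 = 3; σ²_H = ((5−1)/6)² = 0.444

Forward pass:
ES_A = 0; EF_A = 4
ES_B = 4; EF_B = 4+14 = 18
ES_C = 18; EF_C = 18+16 = 34
ES_D = max(EF_A=4, EF_B=18) = 18; EF_D = 18+8 = 26
ES_E = 4; EF_E = 4+4 = 8
ES_F = max(EF_A=4, EF_B=18) = 18; EF_F = 18+14 = 32
ES_G = 8; EF_G = 8+16 = 24
ES_H = max(EF_C=34, EF_D=26, EF_E=8, EF_F=32, EF_G=24) = 34; EF_H = 34+3 = 37
Expected project duration μ = 37 days. Critical path: A → B → C → H.

Variances on critical path: σ²_A=0.444, σ²_B=1.778, σ²_C=5.444, σ²_H=0.444.
Largest is σ²_C = 5.444.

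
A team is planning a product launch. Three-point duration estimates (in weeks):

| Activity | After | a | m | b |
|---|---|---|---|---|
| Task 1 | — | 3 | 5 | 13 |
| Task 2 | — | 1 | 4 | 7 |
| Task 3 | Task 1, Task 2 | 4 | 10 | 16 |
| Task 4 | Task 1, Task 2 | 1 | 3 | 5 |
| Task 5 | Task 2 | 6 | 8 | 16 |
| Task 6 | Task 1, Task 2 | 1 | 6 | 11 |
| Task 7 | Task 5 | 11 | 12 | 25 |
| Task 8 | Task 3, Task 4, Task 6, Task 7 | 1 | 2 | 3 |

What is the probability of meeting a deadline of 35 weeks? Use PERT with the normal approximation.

0.975

te_Task 1 = (3 + 4·5 + 13)/6 = 36/6 = 6; σ²_Task 1 = ((13−3)/6)² = 2.778
te_Task 2 = (1 + 4·4 + 7)/6 = 24/6 = 4; σ²_Task 2 = ((7−1)/6)² = 1.000
te_Task 3 = (4 + 4·10 + 16)/6 = 60/6 = 10; σ²_Task 3 = ((16−4)/6)² = 4.000
te_Task 4 = (1 + 4·3 + 5)/6 = 18/6 = 3; σ²_Task 4 = ((5−1)/6)² = 0.444
te_Task 5 = (6 + 4·8 + 16)/6 = 54/6 = 9; σ²_Task 5 = ((16−6)/6)² = 2.778
te_Task 6 = (1 + 4·6 + 11)/6 = 36/6 = 6; σ²_Task 6 = ((11−1)/6)² = 2.778
te_Task 7 = (11 + 4·12 + 25)/6 = 84/6 = 14; σ²_Task 7 = ((25−11)/6)² = 5.444
te_Task 8 = (1 + 4·2 + 3)/6 = 12/6 = 2; σ²_Task 8 = ((3−1)/6)² = 0.111

Forward pass:
ES_Task 1 = 0; EF_Task 1 = 6
ES_Task 2 = 0; EF_Task 2 = 4
ES_Task 3 = max(EF_Task 1=6, EF_Task 2=4) = 6; EF_Task 3 = 6+10 = 16
ES_Task 4 = max(EF_Task 1=6, EF_Task 2=4) = 6; EF_Task 4 = 6+3 = 9
ES_Task 5 = 4; EF_Task 5 = 4+9 = 13
ES_Task 6 = max(EF_Task 1=6, EF_Task 2=4) = 6; EF_Task 6 = 6+6 = 12
ES_Task 7 = 13; EF_Task 7 = 13+14 = 27
ES_Task 8 = max(EF_Task 3=16, EF_Task 4=9, EF_Task 6=12, EF_Task 7=27) = 27; EF_Task 8 = 27+2 = 29
Expected project duration μ = 29 weeks. Critical path: Task 2 → Task 5 → Task 7 → Task 8.

Variance along critical path = 1.000 + 2.778 + 5.444 + 0.111 = 9.333; σ = √9.333 = 3.055 weeks.
Z = (35 − 29) / 3.055 = 1.964
P(T ≤ 35) = Φ(1.964) ≈ 0.975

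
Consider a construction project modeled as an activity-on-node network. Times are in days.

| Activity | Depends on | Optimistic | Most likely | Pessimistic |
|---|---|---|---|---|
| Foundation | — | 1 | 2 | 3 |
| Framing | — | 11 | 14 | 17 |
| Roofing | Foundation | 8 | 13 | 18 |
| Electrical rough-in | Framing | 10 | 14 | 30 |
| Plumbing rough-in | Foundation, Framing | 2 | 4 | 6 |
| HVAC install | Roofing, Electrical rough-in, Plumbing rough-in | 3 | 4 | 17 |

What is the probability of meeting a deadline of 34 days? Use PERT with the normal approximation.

te_Foundation = (1 + 4·2 + 3)/6 = 12/6 = 2; σ²_Foundation = ((3−1)/6)² = 0.111
te_Framing = (11 + 4·14 + 17)/6 = 84/6 = 14; σ²_Framing = ((17−11)/6)² = 1.000
te_Roofing = (8 + 4·13 + 18)/6 = 78/6 = 13; σ²_Roofing = ((18−8)/6)² = 2.778
te_Electrical rough-in = (10 + 4·14 + 30)/6 = 96/6 = 16; σ²_Electrical rough-in = ((30−10)/6)² = 11.111
te_Plumbing rough-in = (2 + 4·4 + 6)/6 = 24/6 = 4; σ²_Plumbing rough-in = ((6−2)/6)² = 0.444
te_HVAC install = (3 + 4·4 + 17)/6 = 36/6 = 6; σ²_HVAC install = ((17−3)/6)² = 5.444

Forward pass:
ES_Foundation = 0; EF_Foundation = 2
ES_Framing = 0; EF_Framing = 14
ES_Roofing = 2; EF_Roofing = 2+13 = 15
ES_Electrical rough-in = 14; EF_Electrical rough-in = 14+16 = 30
ES_Plumbing rough-in = max(EF_Foundation=2, EF_Framing=14) = 14; EF_Plumbing rough-in = 14+4 = 18
ES_HVAC install = max(EF_Roofing=15, EF_Electrical rough-in=30, EF_Plumbing rough-in=18) = 30; EF_HVAC install = 30+6 = 36
Expected project duration μ = 36 days. Critical path: Framing → Electrical rough-in → HVAC install.

Variance along critical path = 1.000 + 11.111 + 5.444 = 17.556; σ = √17.556 = 4.190 days.
Z = (34 − 36) / 4.190 = -0.477
P(T ≤ 34) = Φ(-0.477) ≈ 0.317

0.317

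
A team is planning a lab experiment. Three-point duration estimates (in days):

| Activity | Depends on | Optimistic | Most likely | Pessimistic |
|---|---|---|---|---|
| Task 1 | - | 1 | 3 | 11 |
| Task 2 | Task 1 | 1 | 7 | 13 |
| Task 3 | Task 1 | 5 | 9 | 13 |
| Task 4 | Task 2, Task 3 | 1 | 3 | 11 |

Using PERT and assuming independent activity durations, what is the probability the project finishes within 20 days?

0.866

te_Task 1 = (1 + 4·3 + 11)/6 = 24/6 = 4; σ²_Task 1 = ((11−1)/6)² = 2.778
te_Task 2 = (1 + 4·7 + 13)/6 = 42/6 = 7; σ²_Task 2 = ((13−1)/6)² = 4.000
te_Task 3 = (5 + 4·9 + 13)/6 = 54/6 = 9; σ²_Task 3 = ((13−5)/6)² = 1.778
te_Task 4 = (1 + 4·3 + 11)/6 = 24/6 = 4; σ²_Task 4 = ((11−1)/6)² = 2.778

Forward pass:
ES_Task 1 = 0; EF_Task 1 = 4
ES_Task 2 = 4; EF_Task 2 = 4+7 = 11
ES_Task 3 = 4; EF_Task 3 = 4+9 = 13
ES_Task 4 = max(EF_Task 2=11, EF_Task 3=13) = 13; EF_Task 4 = 13+4 = 17
Expected project duration μ = 17 days. Critical path: Task 1 → Task 3 → Task 4.

Variance along critical path = 2.778 + 1.778 + 2.778 = 7.333; σ = √7.333 = 2.708 days.
Z = (20 − 17) / 2.708 = 1.108
P(T ≤ 20) = Φ(1.108) ≈ 0.866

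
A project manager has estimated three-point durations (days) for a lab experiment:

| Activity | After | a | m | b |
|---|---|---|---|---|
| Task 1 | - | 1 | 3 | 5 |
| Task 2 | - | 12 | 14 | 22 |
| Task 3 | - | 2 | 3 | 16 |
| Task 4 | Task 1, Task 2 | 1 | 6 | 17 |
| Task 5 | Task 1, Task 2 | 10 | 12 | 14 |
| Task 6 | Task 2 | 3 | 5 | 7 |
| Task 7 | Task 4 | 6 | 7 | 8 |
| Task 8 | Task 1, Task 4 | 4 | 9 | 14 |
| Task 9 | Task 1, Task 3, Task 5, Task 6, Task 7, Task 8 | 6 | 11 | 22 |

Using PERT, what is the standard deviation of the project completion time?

4.45 days

te_Task 1 = (1 + 4·3 + 5)/6 = 18/6 = 3; σ²_Task 1 = ((5−1)/6)² = 0.444
te_Task 2 = (12 + 4·14 + 22)/6 = 90/6 = 15; σ²_Task 2 = ((22−12)/6)² = 2.778
te_Task 3 = (2 + 4·3 + 16)/6 = 30/6 = 5; σ²_Task 3 = ((16−2)/6)² = 5.444
te_Task 4 = (1 + 4·6 + 17)/6 = 42/6 = 7; σ²_Task 4 = ((17−1)/6)² = 7.111
te_Task 5 = (10 + 4·12 + 14)/6 = 72/6 = 12; σ²_Task 5 = ((14−10)/6)² = 0.444
te_Task 6 = (3 + 4·5 + 7)/6 = 30/6 = 5; σ²_Task 6 = ((7−3)/6)² = 0.444
te_Task 7 = (6 + 4·7 + 8)/6 = 42/6 = 7; σ²_Task 7 = ((8−6)/6)² = 0.111
te_Task 8 = (4 + 4·9 + 14)/6 = 54/6 = 9; σ²_Task 8 = ((14−4)/6)² = 2.778
te_Task 9 = (6 + 4·11 + 22)/6 = 72/6 = 12; σ²_Task 9 = ((22−6)/6)² = 7.111

Forward pass:
ES_Task 1 = 0; EF_Task 1 = 3
ES_Task 2 = 0; EF_Task 2 = 15
ES_Task 3 = 0; EF_Task 3 = 5
ES_Task 4 = max(EF_Task 1=3, EF_Task 2=15) = 15; EF_Task 4 = 15+7 = 22
ES_Task 5 = max(EF_Task 1=3, EF_Task 2=15) = 15; EF_Task 5 = 15+12 = 27
ES_Task 6 = 15; EF_Task 6 = 15+5 = 20
ES_Task 7 = 22; EF_Task 7 = 22+7 = 29
ES_Task 8 = max(EF_Task 1=3, EF_Task 4=22) = 22; EF_Task 8 = 22+9 = 31
ES_Task 9 = max(EF_Task 1=3, EF_Task 3=5, EF_Task 5=27, EF_Task 6=20, EF_Task 7=29, EF_Task 8=31) = 31; EF_Task 9 = 31+12 = 43
Expected project duration μ = 43 days. Critical path: Task 2 → Task 4 → Task 8 → Task 9.

Variance along critical path = 2.778 + 7.111 + 2.778 + 7.111 = 19.778
σ = √19.778 = 4.447 days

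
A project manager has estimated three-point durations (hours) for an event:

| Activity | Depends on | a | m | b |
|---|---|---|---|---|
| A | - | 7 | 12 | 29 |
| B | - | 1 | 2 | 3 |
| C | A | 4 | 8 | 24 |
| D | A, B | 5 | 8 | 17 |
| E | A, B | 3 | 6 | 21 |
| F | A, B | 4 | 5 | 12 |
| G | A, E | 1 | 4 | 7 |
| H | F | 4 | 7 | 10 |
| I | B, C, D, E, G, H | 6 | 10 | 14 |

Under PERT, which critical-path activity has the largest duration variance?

A

te_A = (7 + 4·12 + 29)/6 = 84/6 = 14; σ²_A = ((29−7)/6)² = 13.444
te_B = (1 + 4·2 + 3)/6 = 12/6 = 2; σ²_B = ((3−1)/6)² = 0.111
te_C = (4 + 4·8 + 24)/6 = 60/6 = 10; σ²_C = ((24−4)/6)² = 11.111
te_D = (5 + 4·8 + 17)/6 = 54/6 = 9; σ²_D = ((17−5)/6)² = 4.000
te_E = (3 + 4·6 + 21)/6 = 48/6 = 8; σ²_E = ((21−3)/6)² = 9.000
te_F = (4 + 4·5 + 12)/6 = 36/6 = 6; σ²_F = ((12−4)/6)² = 1.778
te_G = (1 + 4·4 + 7)/6 = 24/6 = 4; σ²_G = ((7−1)/6)² = 1.000
te_H = (4 + 4·7 + 10)/6 = 42/6 = 7; σ²_H = ((10−4)/6)² = 1.000
te_I = (6 + 4·10 + 14)/6 = 60/6 = 10; σ²_I = ((14−6)/6)² = 1.778

Forward pass:
ES_A = 0; EF_A = 14
ES_B = 0; EF_B = 2
ES_C = 14; EF_C = 14+10 = 24
ES_D = max(EF_A=14, EF_B=2) = 14; EF_D = 14+9 = 23
ES_E = max(EF_A=14, EF_B=2) = 14; EF_E = 14+8 = 22
ES_F = max(EF_A=14, EF_B=2) = 14; EF_F = 14+6 = 20
ES_G = max(EF_A=14, EF_E=22) = 22; EF_G = 22+4 = 26
ES_H = 20; EF_H = 20+7 = 27
ES_I = max(EF_B=2, EF_C=24, EF_D=23, EF_E=22, EF_G=26, EF_H=27) = 27; EF_I = 27+10 = 37
Expected project duration μ = 37 hours. Critical path: A → F → H → I.

Variances on critical path: σ²_A=13.444, σ²_F=1.778, σ²_H=1.000, σ²_I=1.778.
Largest is σ²_A = 13.444.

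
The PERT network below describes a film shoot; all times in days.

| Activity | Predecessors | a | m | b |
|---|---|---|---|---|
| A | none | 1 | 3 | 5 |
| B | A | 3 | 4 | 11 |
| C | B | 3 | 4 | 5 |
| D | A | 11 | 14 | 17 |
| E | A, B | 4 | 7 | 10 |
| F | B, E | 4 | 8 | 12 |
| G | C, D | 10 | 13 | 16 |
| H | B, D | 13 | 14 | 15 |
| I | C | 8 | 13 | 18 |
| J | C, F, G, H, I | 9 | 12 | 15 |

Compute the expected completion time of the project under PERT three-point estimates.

43 days

te_A = (1 + 4·3 + 5)/6 = 18/6 = 3
te_B = (3 + 4·4 + 11)/6 = 30/6 = 5
te_C = (3 + 4·4 + 5)/6 = 24/6 = 4
te_D = (11 + 4·14 + 17)/6 = 84/6 = 14
te_E = (4 + 4·7 + 10)/6 = 42/6 = 7
te_F = (4 + 4·8 + 12)/6 = 48/6 = 8
te_G = (10 + 4·13 + 16)/6 = 78/6 = 13
te_H = (13 + 4·14 + 15)/6 = 84/6 = 14
te_I = (8 + 4·13 + 18)/6 = 78/6 = 13
te_J = (9 + 4·12 + 15)/6 = 72/6 = 12

Forward pass:
ES_A = 0; EF_A = 3
ES_B = 3; EF_B = 3+5 = 8
ES_C = 8; EF_C = 8+4 = 12
ES_D = 3; EF_D = 3+14 = 17
ES_E = max(EF_A=3, EF_B=8) = 8; EF_E = 8+7 = 15
ES_F = max(EF_B=8, EF_E=15) = 15; EF_F = 15+8 = 23
ES_G = max(EF_C=12, EF_D=17) = 17; EF_G = 17+13 = 30
ES_H = max(EF_B=8, EF_D=17) = 17; EF_H = 17+14 = 31
ES_I = 12; EF_I = 12+13 = 25
ES_J = max(EF_C=12, EF_F=23, EF_G=30, EF_H=31, EF_I=25) = 31; EF_J = 31+12 = 43
Expected project duration μ = 43 days. Critical path: A → D → H → J.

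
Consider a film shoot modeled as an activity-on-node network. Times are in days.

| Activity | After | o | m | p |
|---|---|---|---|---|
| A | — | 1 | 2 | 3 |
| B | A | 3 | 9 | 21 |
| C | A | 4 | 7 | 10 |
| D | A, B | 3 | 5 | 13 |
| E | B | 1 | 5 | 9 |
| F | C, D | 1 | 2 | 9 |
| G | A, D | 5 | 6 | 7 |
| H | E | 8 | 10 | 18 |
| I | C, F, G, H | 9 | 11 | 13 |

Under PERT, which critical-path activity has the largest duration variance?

B

te_A = (1 + 4·2 + 3)/6 = 12/6 = 2; σ²_A = ((3−1)/6)² = 0.111
te_B = (3 + 4·9 + 21)/6 = 60/6 = 10; σ²_B = ((21−3)/6)² = 9.000
te_C = (4 + 4·7 + 10)/6 = 42/6 = 7; σ²_C = ((10−4)/6)² = 1.000
te_D = (3 + 4·5 + 13)/6 = 36/6 = 6; σ²_D = ((13−3)/6)² = 2.778
te_E = (1 + 4·5 + 9)/6 = 30/6 = 5; σ²_E = ((9−1)/6)² = 1.778
te_F = (1 + 4·2 + 9)/6 = 18/6 = 3; σ²_F = ((9−1)/6)² = 1.778
te_G = (5 + 4·6 + 7)/6 = 36/6 = 6; σ²_G = ((7−5)/6)² = 0.111
te_H = (8 + 4·10 + 18)/6 = 66/6 = 11; σ²_H = ((18−8)/6)² = 2.778
te_I = (9 + 4·11 + 13)/6 = 66/6 = 11; σ²_I = ((13−9)/6)² = 0.444

Forward pass:
ES_A = 0; EF_A = 2
ES_B = 2; EF_B = 2+10 = 12
ES_C = 2; EF_C = 2+7 = 9
ES_D = max(EF_A=2, EF_B=12) = 12; EF_D = 12+6 = 18
ES_E = 12; EF_E = 12+5 = 17
ES_F = max(EF_C=9, EF_D=18) = 18; EF_F = 18+3 = 21
ES_G = max(EF_A=2, EF_D=18) = 18; EF_G = 18+6 = 24
ES_H = 17; EF_H = 17+11 = 28
ES_I = max(EF_C=9, EF_F=21, EF_G=24, EF_H=28) = 28; EF_I = 28+11 = 39
Expected project duration μ = 39 days. Critical path: A → B → E → H → I.

Variances on critical path: σ²_A=0.111, σ²_B=9.000, σ²_E=1.778, σ²_H=2.778, σ²_I=0.444.
Largest is σ²_B = 9.000.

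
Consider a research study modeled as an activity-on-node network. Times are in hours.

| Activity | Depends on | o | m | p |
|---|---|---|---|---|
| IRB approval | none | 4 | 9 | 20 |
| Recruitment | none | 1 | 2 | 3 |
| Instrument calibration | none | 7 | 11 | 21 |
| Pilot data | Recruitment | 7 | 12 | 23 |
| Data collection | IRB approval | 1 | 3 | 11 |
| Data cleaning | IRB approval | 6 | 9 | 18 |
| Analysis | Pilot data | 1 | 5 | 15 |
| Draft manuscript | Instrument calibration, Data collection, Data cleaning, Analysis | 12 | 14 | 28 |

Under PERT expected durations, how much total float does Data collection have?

te_IRB approval = (4 + 4·9 + 20)/6 = 60/6 = 10
te_Recruitment = (1 + 4·2 + 3)/6 = 12/6 = 2
te_Instrument calibration = (7 + 4·11 + 21)/6 = 72/6 = 12
te_Pilot data = (7 + 4·12 + 23)/6 = 78/6 = 13
te_Data collection = (1 + 4·3 + 11)/6 = 24/6 = 4
te_Data cleaning = (6 + 4·9 + 18)/6 = 60/6 = 10
te_Analysis = (1 + 4·5 + 15)/6 = 36/6 = 6
te_Draft manuscript = (12 + 4·14 + 28)/6 = 96/6 = 16

Forward pass:
ES_IRB approval = 0; EF_IRB approval = 10
ES_Recruitment = 0; EF_Recruitment = 2
ES_Instrument calibration = 0; EF_Instrument calibration = 12
ES_Pilot data = 2; EF_Pilot data = 2+13 = 15
ES_Data collection = 10; EF_Data collection = 10+4 = 14
ES_Data cleaning = 10; EF_Data cleaning = 10+10 = 20
ES_Analysis = 15; EF_Analysis = 15+6 = 21
ES_Draft manuscript = max(EF_Instrument calibration=12, EF_Data collection=14, EF_Data cleaning=20, EF_Analysis=21) = 21; EF_Draft manuscript = 21+16 = 37
Expected project duration μ = 37 hours. Critical path: Recruitment → Pilot data → Analysis → Draft manuscript.

Backward pass:
LF_Draft manuscript = 37; LS_Draft manuscript = 37−16 = 21
LF_Analysis = LS_Draft manuscript = 21; LS_Analysis = 21−6 = 15
LF_Data cleaning = LS_Draft manuscript = 21; LS_Data cleaning = 21−10 = 11
LF_Data collection = LS_Draft manuscript = 21; LS_Data collection = 21−4 = 17
LF_Pilot data = LS_Analysis = 15; LS_Pilot data = 15−13 = 2
LF_Instrument calibration = LS_Draft manuscript = 21; LS_Instrument calibration = 21−12 = 9
LF_Recruitment = LS_Pilot data = 2; LS_Recruitment = 2−2 = 0
LF_IRB approval = min(LS_Data collection=17, LS_Data cleaning=11) = 11; LS_IRB approval = 11−10 = 1
Slack_Data collection = LS_Data collection − ES_Data collection = 17 − 10 = 7

7 hours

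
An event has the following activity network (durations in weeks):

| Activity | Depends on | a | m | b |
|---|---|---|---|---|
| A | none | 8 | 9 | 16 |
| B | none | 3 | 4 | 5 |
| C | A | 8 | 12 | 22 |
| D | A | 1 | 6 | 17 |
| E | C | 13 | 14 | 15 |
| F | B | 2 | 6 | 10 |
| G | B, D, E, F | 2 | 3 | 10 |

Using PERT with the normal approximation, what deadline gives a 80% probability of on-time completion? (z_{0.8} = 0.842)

te_A = (8 + 4·9 + 16)/6 = 60/6 = 10; σ²_A = ((16−8)/6)² = 1.778
te_B = (3 + 4·4 + 5)/6 = 24/6 = 4; σ²_B = ((5−3)/6)² = 0.111
te_C = (8 + 4·12 + 22)/6 = 78/6 = 13; σ²_C = ((22−8)/6)² = 5.444
te_D = (1 + 4·6 + 17)/6 = 42/6 = 7; σ²_D = ((17−1)/6)² = 7.111
te_E = (13 + 4·14 + 15)/6 = 84/6 = 14; σ²_E = ((15−13)/6)² = 0.111
te_F = (2 + 4·6 + 10)/6 = 36/6 = 6; σ²_F = ((10−2)/6)² = 1.778
te_G = (2 + 4·3 + 10)/6 = 24/6 = 4; σ²_G = ((10−2)/6)² = 1.778

Forward pass:
ES_A = 0; EF_A = 10
ES_B = 0; EF_B = 4
ES_C = 10; EF_C = 10+13 = 23
ES_D = 10; EF_D = 10+7 = 17
ES_E = 23; EF_E = 23+14 = 37
ES_F = 4; EF_F = 4+6 = 10
ES_G = max(EF_B=4, EF_D=17, EF_E=37, EF_F=10) = 37; EF_G = 37+4 = 41
Expected project duration μ = 41 weeks. Critical path: A → C → E → G.

Variance along critical path = 1.778 + 5.444 + 0.111 + 1.778 = 9.111; σ = 3.018 weeks.
D = μ + z·σ = 41 + 0.842·3.018 = 43.5 weeks

43.5 weeks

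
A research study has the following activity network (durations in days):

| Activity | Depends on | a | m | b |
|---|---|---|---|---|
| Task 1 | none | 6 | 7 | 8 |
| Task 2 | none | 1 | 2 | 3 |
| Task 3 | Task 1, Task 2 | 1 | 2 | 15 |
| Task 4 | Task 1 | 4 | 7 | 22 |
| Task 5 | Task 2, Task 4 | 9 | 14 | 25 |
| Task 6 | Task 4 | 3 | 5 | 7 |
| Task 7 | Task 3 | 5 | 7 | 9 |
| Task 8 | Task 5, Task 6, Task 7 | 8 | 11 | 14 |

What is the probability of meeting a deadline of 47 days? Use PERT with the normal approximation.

te_Task 1 = (6 + 4·7 + 8)/6 = 42/6 = 7; σ²_Task 1 = ((8−6)/6)² = 0.111
te_Task 2 = (1 + 4·2 + 3)/6 = 12/6 = 2; σ²_Task 2 = ((3−1)/6)² = 0.111
te_Task 3 = (1 + 4·2 + 15)/6 = 24/6 = 4; σ²_Task 3 = ((15−1)/6)² = 5.444
te_Task 4 = (4 + 4·7 + 22)/6 = 54/6 = 9; σ²_Task 4 = ((22−4)/6)² = 9.000
te_Task 5 = (9 + 4·14 + 25)/6 = 90/6 = 15; σ²_Task 5 = ((25−9)/6)² = 7.111
te_Task 6 = (3 + 4·5 + 7)/6 = 30/6 = 5; σ²_Task 6 = ((7−3)/6)² = 0.444
te_Task 7 = (5 + 4·7 + 9)/6 = 42/6 = 7; σ²_Task 7 = ((9−5)/6)² = 0.444
te_Task 8 = (8 + 4·11 + 14)/6 = 66/6 = 11; σ²_Task 8 = ((14−8)/6)² = 1.000

Forward pass:
ES_Task 1 = 0; EF_Task 1 = 7
ES_Task 2 = 0; EF_Task 2 = 2
ES_Task 3 = max(EF_Task 1=7, EF_Task 2=2) = 7; EF_Task 3 = 7+4 = 11
ES_Task 4 = 7; EF_Task 4 = 7+9 = 16
ES_Task 5 = max(EF_Task 2=2, EF_Task 4=16) = 16; EF_Task 5 = 16+15 = 31
ES_Task 6 = 16; EF_Task 6 = 16+5 = 21
ES_Task 7 = 11; EF_Task 7 = 11+7 = 18
ES_Task 8 = max(EF_Task 5=31, EF_Task 6=21, EF_Task 7=18) = 31; EF_Task 8 = 31+11 = 42
Expected project duration μ = 42 days. Critical path: Task 1 → Task 4 → Task 5 → Task 8.

Variance along critical path = 0.111 + 9.000 + 7.111 + 1.000 = 17.222; σ = √17.222 = 4.150 days.
Z = (47 − 42) / 4.150 = 1.205
P(T ≤ 47) = Φ(1.205) ≈ 0.886

0.886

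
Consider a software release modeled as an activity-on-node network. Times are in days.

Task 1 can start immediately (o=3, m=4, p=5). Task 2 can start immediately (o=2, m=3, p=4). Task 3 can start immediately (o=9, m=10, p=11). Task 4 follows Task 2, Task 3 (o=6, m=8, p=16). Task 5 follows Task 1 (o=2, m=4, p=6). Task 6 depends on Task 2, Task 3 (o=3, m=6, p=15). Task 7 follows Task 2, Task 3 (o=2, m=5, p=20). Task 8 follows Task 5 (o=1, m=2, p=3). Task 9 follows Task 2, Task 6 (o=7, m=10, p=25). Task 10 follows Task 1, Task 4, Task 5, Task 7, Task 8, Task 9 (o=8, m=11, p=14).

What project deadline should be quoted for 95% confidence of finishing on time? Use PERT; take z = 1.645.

te_Task 1 = (3 + 4·4 + 5)/6 = 24/6 = 4; σ²_Task 1 = ((5−3)/6)² = 0.111
te_Task 2 = (2 + 4·3 + 4)/6 = 18/6 = 3; σ²_Task 2 = ((4−2)/6)² = 0.111
te_Task 3 = (9 + 4·10 + 11)/6 = 60/6 = 10; σ²_Task 3 = ((11−9)/6)² = 0.111
te_Task 4 = (6 + 4·8 + 16)/6 = 54/6 = 9; σ²_Task 4 = ((16−6)/6)² = 2.778
te_Task 5 = (2 + 4·4 + 6)/6 = 24/6 = 4; σ²_Task 5 = ((6−2)/6)² = 0.444
te_Task 6 = (3 + 4·6 + 15)/6 = 42/6 = 7; σ²_Task 6 = ((15−3)/6)² = 4.000
te_Task 7 = (2 + 4·5 + 20)/6 = 42/6 = 7; σ²_Task 7 = ((20−2)/6)² = 9.000
te_Task 8 = (1 + 4·2 + 3)/6 = 12/6 = 2; σ²_Task 8 = ((3−1)/6)² = 0.111
te_Task 9 = (7 + 4·10 + 25)/6 = 72/6 = 12; σ²_Task 9 = ((25−7)/6)² = 9.000
te_Task 10 = (8 + 4·11 + 14)/6 = 66/6 = 11; σ²_Task 10 = ((14−8)/6)² = 1.000

Forward pass:
ES_Task 1 = 0; EF_Task 1 = 4
ES_Task 2 = 0; EF_Task 2 = 3
ES_Task 3 = 0; EF_Task 3 = 10
ES_Task 4 = max(EF_Task 2=3, EF_Task 3=10) = 10; EF_Task 4 = 10+9 = 19
ES_Task 5 = 4; EF_Task 5 = 4+4 = 8
ES_Task 6 = max(EF_Task 2=3, EF_Task 3=10) = 10; EF_Task 6 = 10+7 = 17
ES_Task 7 = max(EF_Task 2=3, EF_Task 3=10) = 10; EF_Task 7 = 10+7 = 17
ES_Task 8 = 8; EF_Task 8 = 8+2 = 10
ES_Task 9 = max(EF_Task 2=3, EF_Task 6=17) = 17; EF_Task 9 = 17+12 = 29
ES_Task 10 = max(EF_Task 1=4, EF_Task 4=19, EF_Task 5=8, EF_Task 7=17, EF_Task 8=10, EF_Task 9=29) = 29; EF_Task 10 = 29+11 = 40
Expected project duration μ = 40 days. Critical path: Task 3 → Task 6 → Task 9 → Task 10.

Variance along critical path = 0.111 + 4.000 + 9.000 + 1.000 = 14.111; σ = 3.756 days.
D = μ + z·σ = 40 + 1.645·3.756 = 46.2 days

46.2 days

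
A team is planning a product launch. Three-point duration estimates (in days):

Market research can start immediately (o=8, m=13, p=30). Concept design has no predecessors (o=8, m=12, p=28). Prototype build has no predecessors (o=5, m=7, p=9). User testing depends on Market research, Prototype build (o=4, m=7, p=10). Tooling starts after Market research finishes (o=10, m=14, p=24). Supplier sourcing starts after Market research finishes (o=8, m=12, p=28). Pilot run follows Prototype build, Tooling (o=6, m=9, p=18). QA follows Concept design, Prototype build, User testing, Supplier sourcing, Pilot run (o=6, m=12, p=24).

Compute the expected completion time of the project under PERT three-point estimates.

53 days

te_Market research = (8 + 4·13 + 30)/6 = 90/6 = 15
te_Concept design = (8 + 4·12 + 28)/6 = 84/6 = 14
te_Prototype build = (5 + 4·7 + 9)/6 = 42/6 = 7
te_User testing = (4 + 4·7 + 10)/6 = 42/6 = 7
te_Tooling = (10 + 4·14 + 24)/6 = 90/6 = 15
te_Supplier sourcing = (8 + 4·12 + 28)/6 = 84/6 = 14
te_Pilot run = (6 + 4·9 + 18)/6 = 60/6 = 10
te_QA = (6 + 4·12 + 24)/6 = 78/6 = 13

Forward pass:
ES_Market research = 0; EF_Market research = 15
ES_Concept design = 0; EF_Concept design = 14
ES_Prototype build = 0; EF_Prototype build = 7
ES_User testing = max(EF_Market research=15, EF_Prototype build=7) = 15; EF_User testing = 15+7 = 22
ES_Tooling = 15; EF_Tooling = 15+15 = 30
ES_Supplier sourcing = 15; EF_Supplier sourcing = 15+14 = 29
ES_Pilot run = max(EF_Prototype build=7, EF_Tooling=30) = 30; EF_Pilot run = 30+10 = 40
ES_QA = max(EF_Concept design=14, EF_Prototype build=7, EF_User testing=22, EF_Supplier sourcing=29, EF_Pilot run=40) = 40; EF_QA = 40+13 = 53
Expected project duration μ = 53 days. Critical path: Market research → Tooling → Pilot run → QA.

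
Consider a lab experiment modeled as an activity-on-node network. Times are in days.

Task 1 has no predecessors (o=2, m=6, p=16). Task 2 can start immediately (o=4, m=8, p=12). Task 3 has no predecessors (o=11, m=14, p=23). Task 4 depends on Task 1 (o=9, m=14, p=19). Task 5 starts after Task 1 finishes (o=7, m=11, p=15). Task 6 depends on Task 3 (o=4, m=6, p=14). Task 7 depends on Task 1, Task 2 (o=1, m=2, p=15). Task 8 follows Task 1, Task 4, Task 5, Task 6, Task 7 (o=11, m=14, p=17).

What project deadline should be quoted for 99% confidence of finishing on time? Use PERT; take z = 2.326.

42.5 days

te_Task 1 = (2 + 4·6 + 16)/6 = 42/6 = 7; σ²_Task 1 = ((16−2)/6)² = 5.444
te_Task 2 = (4 + 4·8 + 12)/6 = 48/6 = 8; σ²_Task 2 = ((12−4)/6)² = 1.778
te_Task 3 = (11 + 4·14 + 23)/6 = 90/6 = 15; σ²_Task 3 = ((23−11)/6)² = 4.000
te_Task 4 = (9 + 4·14 + 19)/6 = 84/6 = 14; σ²_Task 4 = ((19−9)/6)² = 2.778
te_Task 5 = (7 + 4·11 + 15)/6 = 66/6 = 11; σ²_Task 5 = ((15−7)/6)² = 1.778
te_Task 6 = (4 + 4·6 + 14)/6 = 42/6 = 7; σ²_Task 6 = ((14−4)/6)² = 2.778
te_Task 7 = (1 + 4·2 + 15)/6 = 24/6 = 4; σ²_Task 7 = ((15−1)/6)² = 5.444
te_Task 8 = (11 + 4·14 + 17)/6 = 84/6 = 14; σ²_Task 8 = ((17−11)/6)² = 1.000

Forward pass:
ES_Task 1 = 0; EF_Task 1 = 7
ES_Task 2 = 0; EF_Task 2 = 8
ES_Task 3 = 0; EF_Task 3 = 15
ES_Task 4 = 7; EF_Task 4 = 7+14 = 21
ES_Task 5 = 7; EF_Task 5 = 7+11 = 18
ES_Task 6 = 15; EF_Task 6 = 15+7 = 22
ES_Task 7 = max(EF_Task 1=7, EF_Task 2=8) = 8; EF_Task 7 = 8+4 = 12
ES_Task 8 = max(EF_Task 1=7, EF_Task 4=21, EF_Task 5=18, EF_Task 6=22, EF_Task 7=12) = 22; EF_Task 8 = 22+14 = 36
Expected project duration μ = 36 days. Critical path: Task 3 → Task 6 → Task 8.

Variance along critical path = 4.000 + 2.778 + 1.000 = 7.778; σ = 2.789 days.
D = μ + z·σ = 36 + 2.326·2.789 = 42.5 days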